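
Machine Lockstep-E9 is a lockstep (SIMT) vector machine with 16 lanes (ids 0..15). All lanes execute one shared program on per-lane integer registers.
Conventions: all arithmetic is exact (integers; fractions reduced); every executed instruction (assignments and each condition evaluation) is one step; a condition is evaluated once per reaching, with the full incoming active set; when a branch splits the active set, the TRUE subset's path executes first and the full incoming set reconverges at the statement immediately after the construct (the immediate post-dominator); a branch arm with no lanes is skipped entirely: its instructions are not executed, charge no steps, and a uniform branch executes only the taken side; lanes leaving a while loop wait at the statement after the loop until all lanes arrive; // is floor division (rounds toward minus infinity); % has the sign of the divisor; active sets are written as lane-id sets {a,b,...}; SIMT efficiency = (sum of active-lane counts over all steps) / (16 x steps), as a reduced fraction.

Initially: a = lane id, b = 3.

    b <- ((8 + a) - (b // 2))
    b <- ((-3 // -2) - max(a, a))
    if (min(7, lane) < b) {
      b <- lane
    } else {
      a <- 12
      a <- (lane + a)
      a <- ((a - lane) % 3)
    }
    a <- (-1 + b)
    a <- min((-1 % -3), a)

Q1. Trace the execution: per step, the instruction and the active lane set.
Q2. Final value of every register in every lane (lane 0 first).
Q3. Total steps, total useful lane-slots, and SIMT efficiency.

step 0: b <- ((8 + a) - (b // 2))    {0,1,2,3,4,5,6,7,8,9,10,11,12,13,14,15}
step 1: b <- ((-3 // -2) - max(a, a)) {0,1,2,3,4,5,6,7,8,9,10,11,12,13,14,15}
step 2: eval (min(7, lane) < b)      {0,1,2,3,4,5,6,7,8,9,10,11,12,13,14,15}
step 3: b <- lane                    {0}
step 4: a <- 12                      {1,2,3,4,5,6,7,8,9,10,11,12,13,14,15}
step 5: a <- (lane + a)              {1,2,3,4,5,6,7,8,9,10,11,12,13,14,15}
step 6: a <- ((a - lane) % 3)        {1,2,3,4,5,6,7,8,9,10,11,12,13,14,15}
step 7: a <- (-1 + b)                {0,1,2,3,4,5,6,7,8,9,10,11,12,13,14,15}
step 8: a <- min((-1 % -3), a)       {0,1,2,3,4,5,6,7,8,9,10,11,12,13,14,15}

Answer: 9 steps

a: -1,-1,-2,-3,-4,-5,-6,-7,-8,-9,-10,-11,-12,-13,-14,-15
b: 0,0,-1,-2,-3,-4,-5,-6,-7,-8,-9,-10,-11,-12,-13,-14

steps = 9; useful = 126; efficiency = 126/144 = 7/8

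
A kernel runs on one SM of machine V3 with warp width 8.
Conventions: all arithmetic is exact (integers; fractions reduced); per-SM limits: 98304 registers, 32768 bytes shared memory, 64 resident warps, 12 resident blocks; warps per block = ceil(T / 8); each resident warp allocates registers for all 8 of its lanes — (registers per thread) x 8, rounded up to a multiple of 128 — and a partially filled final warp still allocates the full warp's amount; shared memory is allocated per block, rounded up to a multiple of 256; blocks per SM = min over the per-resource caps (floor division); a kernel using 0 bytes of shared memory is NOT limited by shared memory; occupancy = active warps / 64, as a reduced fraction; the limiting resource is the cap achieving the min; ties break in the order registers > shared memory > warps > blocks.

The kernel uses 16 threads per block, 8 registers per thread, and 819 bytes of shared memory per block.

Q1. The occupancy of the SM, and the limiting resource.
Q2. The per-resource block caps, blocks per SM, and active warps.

Answer: occupancy 3/8, limited by blocks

registers: 384 blocks
shared memory: 32 blocks
warps: 32 blocks
blocks: 12 blocks

Answer: 12 blocks, 24 active warps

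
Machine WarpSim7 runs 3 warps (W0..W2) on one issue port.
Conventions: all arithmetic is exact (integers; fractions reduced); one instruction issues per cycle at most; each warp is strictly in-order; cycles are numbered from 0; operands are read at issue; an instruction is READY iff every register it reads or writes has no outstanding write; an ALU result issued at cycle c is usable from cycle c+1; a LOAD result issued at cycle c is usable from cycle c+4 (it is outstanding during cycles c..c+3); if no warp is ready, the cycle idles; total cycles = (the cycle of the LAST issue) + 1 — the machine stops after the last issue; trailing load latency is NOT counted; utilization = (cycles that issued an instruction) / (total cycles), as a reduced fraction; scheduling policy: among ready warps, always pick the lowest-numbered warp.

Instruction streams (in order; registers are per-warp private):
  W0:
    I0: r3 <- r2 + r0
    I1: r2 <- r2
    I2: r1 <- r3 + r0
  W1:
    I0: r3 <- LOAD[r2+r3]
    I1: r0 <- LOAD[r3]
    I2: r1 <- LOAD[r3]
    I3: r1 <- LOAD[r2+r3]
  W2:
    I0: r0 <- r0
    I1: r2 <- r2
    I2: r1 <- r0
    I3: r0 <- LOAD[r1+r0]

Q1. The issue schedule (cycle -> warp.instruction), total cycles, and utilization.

cycle 0: W0.I0
cycle 1: W0.I1
cycle 2: W0.I2
cycle 3: W1.I0
cycle 4: W2.I0
cycle 5: W2.I1
cycle 6: W2.I2
cycle 7: W1.I1
cycle 8: W1.I2
cycle 9: W2.I3
cycle 10: idle
cycle 11: idle
cycle 12: W1.I3

Answer: 13 cycles, utilization 11/13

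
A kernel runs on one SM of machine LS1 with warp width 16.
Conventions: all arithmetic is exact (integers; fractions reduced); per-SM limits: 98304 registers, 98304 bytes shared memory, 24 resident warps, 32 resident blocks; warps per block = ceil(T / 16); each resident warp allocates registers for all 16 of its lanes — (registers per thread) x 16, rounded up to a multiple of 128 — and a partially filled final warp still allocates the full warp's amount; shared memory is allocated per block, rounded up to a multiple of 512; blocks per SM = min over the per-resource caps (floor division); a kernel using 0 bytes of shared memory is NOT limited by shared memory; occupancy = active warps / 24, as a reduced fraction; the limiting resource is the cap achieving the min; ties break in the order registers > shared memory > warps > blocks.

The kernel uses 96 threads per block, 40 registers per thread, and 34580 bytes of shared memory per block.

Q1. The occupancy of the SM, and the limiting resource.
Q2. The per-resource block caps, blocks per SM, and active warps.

Answer: occupancy 1/2, limited by shared memory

registers: 25 blocks
shared memory: 2 blocks
warps: 4 blocks
blocks: 32 blocks

Answer: 2 blocks, 12 active warps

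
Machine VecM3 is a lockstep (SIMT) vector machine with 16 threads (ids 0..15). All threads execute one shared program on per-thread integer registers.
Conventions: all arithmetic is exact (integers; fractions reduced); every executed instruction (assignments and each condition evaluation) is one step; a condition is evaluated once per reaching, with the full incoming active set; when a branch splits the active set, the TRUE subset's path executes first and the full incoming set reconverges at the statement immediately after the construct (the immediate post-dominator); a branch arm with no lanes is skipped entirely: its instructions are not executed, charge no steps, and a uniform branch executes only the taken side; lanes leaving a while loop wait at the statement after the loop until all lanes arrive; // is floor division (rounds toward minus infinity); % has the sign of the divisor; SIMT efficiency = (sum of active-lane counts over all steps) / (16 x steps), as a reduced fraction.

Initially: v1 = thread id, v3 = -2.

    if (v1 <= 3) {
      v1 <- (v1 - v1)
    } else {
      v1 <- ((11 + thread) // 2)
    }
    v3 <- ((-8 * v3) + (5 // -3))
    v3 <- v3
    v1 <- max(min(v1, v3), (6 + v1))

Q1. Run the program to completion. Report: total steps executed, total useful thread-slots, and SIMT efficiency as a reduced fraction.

Answer: 6 steps, 80 useful, 5/6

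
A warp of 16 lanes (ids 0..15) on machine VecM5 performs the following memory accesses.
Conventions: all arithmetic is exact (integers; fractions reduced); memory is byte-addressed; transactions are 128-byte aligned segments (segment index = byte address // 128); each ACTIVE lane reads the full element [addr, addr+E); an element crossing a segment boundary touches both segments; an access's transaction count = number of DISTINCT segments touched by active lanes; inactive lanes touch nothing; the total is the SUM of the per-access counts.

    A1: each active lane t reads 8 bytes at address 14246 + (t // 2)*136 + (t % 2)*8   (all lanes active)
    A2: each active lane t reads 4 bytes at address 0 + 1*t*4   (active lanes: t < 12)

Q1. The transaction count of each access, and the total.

A1: 8 transactions
A2: 1 transaction

Answer: 8,1; total 9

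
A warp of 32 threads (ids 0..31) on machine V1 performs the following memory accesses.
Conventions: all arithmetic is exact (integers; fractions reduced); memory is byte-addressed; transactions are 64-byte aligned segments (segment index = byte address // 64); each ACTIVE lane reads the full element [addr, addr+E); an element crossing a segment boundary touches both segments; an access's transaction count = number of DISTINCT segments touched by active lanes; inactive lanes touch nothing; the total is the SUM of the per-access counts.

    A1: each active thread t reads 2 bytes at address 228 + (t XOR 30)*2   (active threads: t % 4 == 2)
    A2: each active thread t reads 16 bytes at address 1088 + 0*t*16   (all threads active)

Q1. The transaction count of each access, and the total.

A1: 2 transactions
A2: 1 transaction

Answer: 2,1; total 3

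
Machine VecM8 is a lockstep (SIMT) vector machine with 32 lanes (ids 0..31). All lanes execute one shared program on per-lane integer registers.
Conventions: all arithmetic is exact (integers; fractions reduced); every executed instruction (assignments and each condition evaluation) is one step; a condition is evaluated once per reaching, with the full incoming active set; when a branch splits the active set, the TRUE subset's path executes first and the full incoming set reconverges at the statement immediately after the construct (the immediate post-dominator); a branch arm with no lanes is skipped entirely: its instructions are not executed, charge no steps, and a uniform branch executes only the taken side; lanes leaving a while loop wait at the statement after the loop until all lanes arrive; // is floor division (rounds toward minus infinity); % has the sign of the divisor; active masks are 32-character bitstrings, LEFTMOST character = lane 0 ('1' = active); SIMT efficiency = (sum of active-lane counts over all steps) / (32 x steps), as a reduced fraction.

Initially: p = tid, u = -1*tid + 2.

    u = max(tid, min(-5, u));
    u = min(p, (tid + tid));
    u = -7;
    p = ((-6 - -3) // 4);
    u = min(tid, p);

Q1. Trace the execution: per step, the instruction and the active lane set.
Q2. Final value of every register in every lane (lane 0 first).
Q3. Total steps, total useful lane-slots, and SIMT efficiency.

step 0: u <- max(tid, min(-5, u))    11111111111111111111111111111111
step 1: u <- min(p, (tid + tid))     11111111111111111111111111111111
step 2: u <- -7                      11111111111111111111111111111111
step 3: p <- ((-6 - -3) // 4)        11111111111111111111111111111111
step 4: u <- min(tid, p)             11111111111111111111111111111111

Answer: 5 steps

p: -1,-1,-1,-1,-1,-1,-1,-1,-1,-1,-1,-1,-1,-1,-1,-1,-1,-1,-1,-1,-1,-1,-1,-1,-1,-1,-1,-1,-1,-1,-1,-1
u: -1,-1,-1,-1,-1,-1,-1,-1,-1,-1,-1,-1,-1,-1,-1,-1,-1,-1,-1,-1,-1,-1,-1,-1,-1,-1,-1,-1,-1,-1,-1,-1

steps = 5; useful = 160; efficiency = 160/160 = 1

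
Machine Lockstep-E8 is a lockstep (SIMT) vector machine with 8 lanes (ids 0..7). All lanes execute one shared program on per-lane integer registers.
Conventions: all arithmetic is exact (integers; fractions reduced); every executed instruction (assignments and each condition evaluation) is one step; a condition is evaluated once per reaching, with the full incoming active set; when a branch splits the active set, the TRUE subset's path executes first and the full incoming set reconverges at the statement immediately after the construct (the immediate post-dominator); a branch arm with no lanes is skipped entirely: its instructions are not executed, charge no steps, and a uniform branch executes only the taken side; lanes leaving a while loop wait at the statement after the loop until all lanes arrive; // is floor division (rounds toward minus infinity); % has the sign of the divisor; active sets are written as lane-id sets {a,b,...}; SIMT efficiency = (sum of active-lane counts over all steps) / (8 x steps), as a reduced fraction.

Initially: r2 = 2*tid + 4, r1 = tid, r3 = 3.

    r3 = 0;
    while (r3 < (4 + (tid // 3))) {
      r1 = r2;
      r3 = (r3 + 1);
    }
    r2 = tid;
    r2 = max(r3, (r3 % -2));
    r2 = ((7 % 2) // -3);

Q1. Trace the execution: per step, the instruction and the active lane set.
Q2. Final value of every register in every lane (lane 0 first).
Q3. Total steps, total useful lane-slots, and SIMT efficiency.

step 0: r3 <- 0                      {0,1,2,3,4,5,6,7}
step 1: eval (r3 < (4 + (tid // 3))) {0,1,2,3,4,5,6,7}
step 2: r1 <- r2                     {0,1,2,3,4,5,6,7}
step 3: r3 <- (r3 + 1)               {0,1,2,3,4,5,6,7}
step 4: eval (r3 < (4 + (tid // 3))) {0,1,2,3,4,5,6,7}
step 5: r1 <- r2                     {0,1,2,3,4,5,6,7}
step 6: r3 <- (r3 + 1)               {0,1,2,3,4,5,6,7}
step 7: eval (r3 < (4 + (tid // 3))) {0,1,2,3,4,5,6,7}
step 8: r1 <- r2                     {0,1,2,3,4,5,6,7}
step 9: r3 <- (r3 + 1)               {0,1,2,3,4,5,6,7}
step 10: eval (r3 < (4 + (tid // 3))) {0,1,2,3,4,5,6,7}
step 11: r1 <- r2                     {0,1,2,3,4,5,6,7}
step 12: r3 <- (r3 + 1)               {0,1,2,3,4,5,6,7}
step 13: eval (r3 < (4 + (tid // 3))) {0,1,2,3,4,5,6,7}
step 14: r1 <- r2                     {3,4,5,6,7}
step 15: r3 <- (r3 + 1)               {3,4,5,6,7}
step 16: eval (r3 < (4 + (tid // 3))) {3,4,5,6,7}
step 17: r1 <- r2                     {6,7}
step 18: r3 <- (r3 + 1)               {6,7}
step 19: eval (r3 < (4 + (tid // 3))) {6,7}
step 20: r2 <- tid                    {0,1,2,3,4,5,6,7}
step 21: r2 <- max(r3, (r3 % -2))     {0,1,2,3,4,5,6,7}
step 22: r2 <- ((7 % 2) // -3)        {0,1,2,3,4,5,6,7}

Answer: 23 steps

r2: -1,-1,-1,-1,-1,-1,-1,-1
r1: 4,6,8,10,12,14,16,18
r3: 4,4,4,5,5,5,6,6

steps = 23; useful = 157; efficiency = 157/184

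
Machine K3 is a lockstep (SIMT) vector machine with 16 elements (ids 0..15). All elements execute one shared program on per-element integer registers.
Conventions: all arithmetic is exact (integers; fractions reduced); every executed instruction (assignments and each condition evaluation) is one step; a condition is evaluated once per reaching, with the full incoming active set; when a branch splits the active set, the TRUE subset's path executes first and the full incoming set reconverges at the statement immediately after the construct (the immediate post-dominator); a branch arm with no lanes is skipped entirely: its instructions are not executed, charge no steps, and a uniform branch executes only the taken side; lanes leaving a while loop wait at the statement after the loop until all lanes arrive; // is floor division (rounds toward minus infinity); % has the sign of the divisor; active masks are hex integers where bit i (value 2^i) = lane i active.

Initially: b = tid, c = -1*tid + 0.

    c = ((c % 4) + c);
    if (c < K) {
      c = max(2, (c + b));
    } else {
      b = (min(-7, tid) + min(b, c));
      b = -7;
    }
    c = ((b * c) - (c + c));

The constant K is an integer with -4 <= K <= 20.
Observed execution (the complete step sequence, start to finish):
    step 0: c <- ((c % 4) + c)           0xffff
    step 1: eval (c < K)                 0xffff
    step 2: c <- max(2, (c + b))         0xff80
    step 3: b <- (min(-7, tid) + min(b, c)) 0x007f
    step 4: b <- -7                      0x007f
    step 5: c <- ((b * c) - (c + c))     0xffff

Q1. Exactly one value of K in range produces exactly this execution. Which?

Answer: K = -4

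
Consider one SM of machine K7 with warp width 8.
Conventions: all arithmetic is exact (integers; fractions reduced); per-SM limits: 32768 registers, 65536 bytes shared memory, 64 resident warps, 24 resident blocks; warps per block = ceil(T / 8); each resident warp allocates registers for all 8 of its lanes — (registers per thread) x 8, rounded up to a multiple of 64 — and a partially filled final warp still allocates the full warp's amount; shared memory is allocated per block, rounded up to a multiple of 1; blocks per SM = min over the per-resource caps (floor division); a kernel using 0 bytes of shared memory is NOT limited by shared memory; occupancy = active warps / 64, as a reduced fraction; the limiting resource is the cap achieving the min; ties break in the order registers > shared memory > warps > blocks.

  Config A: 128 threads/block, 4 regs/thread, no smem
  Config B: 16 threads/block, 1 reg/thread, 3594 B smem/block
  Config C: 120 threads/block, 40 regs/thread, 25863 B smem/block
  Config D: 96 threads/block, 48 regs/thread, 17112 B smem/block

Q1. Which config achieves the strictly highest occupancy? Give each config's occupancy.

occupancies: A 1, B 9/16, C 15/32, D 9/16

Answer: A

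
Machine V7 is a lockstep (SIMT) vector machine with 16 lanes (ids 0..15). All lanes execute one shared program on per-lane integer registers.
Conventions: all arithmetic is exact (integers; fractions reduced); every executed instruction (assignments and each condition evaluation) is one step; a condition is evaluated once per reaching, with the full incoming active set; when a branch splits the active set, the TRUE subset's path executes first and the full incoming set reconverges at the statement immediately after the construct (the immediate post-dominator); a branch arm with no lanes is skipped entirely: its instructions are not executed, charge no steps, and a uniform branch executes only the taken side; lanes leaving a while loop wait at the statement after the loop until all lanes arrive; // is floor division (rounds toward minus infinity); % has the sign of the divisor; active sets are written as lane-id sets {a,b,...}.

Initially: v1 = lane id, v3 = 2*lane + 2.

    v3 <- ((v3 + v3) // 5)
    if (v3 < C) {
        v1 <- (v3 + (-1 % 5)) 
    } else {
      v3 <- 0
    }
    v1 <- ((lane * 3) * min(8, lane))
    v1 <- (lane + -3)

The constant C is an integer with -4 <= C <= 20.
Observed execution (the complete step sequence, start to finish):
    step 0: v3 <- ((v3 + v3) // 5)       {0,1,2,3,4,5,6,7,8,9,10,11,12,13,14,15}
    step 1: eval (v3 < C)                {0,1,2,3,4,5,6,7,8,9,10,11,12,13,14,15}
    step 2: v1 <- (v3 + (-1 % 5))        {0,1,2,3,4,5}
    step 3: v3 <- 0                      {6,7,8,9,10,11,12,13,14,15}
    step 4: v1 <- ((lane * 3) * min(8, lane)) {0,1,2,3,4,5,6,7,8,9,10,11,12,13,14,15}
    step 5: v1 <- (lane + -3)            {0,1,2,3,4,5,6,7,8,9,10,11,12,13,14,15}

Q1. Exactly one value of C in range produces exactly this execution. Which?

Answer: C = 5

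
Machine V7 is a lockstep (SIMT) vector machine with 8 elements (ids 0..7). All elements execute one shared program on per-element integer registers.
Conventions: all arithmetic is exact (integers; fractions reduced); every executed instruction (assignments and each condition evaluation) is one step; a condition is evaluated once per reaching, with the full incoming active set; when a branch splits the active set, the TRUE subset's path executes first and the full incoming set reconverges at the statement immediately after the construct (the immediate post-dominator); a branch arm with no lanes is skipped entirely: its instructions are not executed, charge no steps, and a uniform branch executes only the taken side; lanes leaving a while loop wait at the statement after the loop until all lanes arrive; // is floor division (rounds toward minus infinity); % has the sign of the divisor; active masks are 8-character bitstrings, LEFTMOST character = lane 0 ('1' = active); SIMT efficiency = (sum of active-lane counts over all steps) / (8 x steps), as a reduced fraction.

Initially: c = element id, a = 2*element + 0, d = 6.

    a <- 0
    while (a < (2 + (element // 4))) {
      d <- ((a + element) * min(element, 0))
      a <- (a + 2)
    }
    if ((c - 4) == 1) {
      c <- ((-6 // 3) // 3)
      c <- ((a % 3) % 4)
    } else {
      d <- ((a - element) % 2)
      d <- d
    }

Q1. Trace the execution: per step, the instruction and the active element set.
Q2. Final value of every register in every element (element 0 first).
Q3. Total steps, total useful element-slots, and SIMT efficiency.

step 0: a <- 0                       11111111
step 1: eval (a < (2 + (element // 4))) 11111111
step 2: d <- ((a + element) * min(element, 0)) 11111111
step 3: a <- (a + 2)                 11111111
step 4: eval (a < (2 + (element // 4))) 11111111
step 5: d <- ((a + element) * min(element, 0)) 00001111
step 6: a <- (a + 2)                 00001111
step 7: eval (a < (2 + (element // 4))) 00001111
step 8: eval ((c - 4) == 1)          11111111
step 9: c <- ((-6 // 3) // 3)        00000100
step 10: c <- ((a % 3) % 4)           00000100
step 11: d <- ((a - element) % 2)     11111011
step 12: d <- d                       11111011

Answer: 13 steps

c: 0,1,2,3,4,1,6,7
a: 2,2,2,2,4,4,4,4
d: 0,1,0,1,0,0,0,1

steps = 13; useful = 76; efficiency = 76/104 = 19/26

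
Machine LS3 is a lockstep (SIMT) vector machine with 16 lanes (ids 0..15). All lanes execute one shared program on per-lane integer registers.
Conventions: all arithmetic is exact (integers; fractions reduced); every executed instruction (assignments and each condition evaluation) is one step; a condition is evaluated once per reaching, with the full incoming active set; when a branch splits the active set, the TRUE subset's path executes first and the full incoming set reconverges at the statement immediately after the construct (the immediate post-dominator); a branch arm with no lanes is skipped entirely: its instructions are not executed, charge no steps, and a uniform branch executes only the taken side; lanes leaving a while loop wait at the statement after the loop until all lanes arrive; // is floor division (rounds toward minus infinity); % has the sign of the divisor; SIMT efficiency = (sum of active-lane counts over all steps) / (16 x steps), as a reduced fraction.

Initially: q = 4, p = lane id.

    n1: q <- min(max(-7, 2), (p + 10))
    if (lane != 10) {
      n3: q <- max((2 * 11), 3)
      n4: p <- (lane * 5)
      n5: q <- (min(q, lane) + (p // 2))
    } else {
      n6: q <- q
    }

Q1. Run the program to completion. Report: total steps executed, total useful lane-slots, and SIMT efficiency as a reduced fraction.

Answer: 6 steps, 78 useful, 13/16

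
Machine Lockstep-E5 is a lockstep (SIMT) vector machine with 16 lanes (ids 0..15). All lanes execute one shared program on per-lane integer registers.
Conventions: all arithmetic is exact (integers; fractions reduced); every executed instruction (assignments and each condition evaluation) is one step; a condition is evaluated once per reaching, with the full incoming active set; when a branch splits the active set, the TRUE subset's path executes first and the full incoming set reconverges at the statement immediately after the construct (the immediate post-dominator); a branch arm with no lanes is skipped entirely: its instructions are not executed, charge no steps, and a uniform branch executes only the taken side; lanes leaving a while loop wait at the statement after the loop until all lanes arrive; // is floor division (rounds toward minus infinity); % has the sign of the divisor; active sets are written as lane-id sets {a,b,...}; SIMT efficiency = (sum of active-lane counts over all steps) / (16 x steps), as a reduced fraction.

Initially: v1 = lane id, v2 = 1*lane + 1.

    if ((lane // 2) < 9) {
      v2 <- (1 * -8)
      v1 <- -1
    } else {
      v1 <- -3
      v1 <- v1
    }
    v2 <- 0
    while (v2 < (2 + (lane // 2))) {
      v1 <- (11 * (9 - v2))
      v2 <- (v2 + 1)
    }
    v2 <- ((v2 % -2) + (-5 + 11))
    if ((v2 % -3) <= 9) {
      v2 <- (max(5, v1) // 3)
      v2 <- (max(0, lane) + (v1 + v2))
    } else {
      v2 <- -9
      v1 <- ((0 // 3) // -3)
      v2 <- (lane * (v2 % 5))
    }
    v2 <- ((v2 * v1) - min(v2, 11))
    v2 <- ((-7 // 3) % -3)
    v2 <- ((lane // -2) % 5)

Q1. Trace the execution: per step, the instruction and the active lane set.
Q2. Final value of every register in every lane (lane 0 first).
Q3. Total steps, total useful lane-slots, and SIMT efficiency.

step 0: eval ((lane // 2) < 9)       {0,1,2,3,4,5,6,7,8,9,10,11,12,13,14,15}
step 1: v2 <- (1 * -8)               {0,1,2,3,4,5,6,7,8,9,10,11,12,13,14,15}
step 2: v1 <- -1                     {0,1,2,3,4,5,6,7,8,9,10,11,12,13,14,15}
step 3: v2 <- 0                      {0,1,2,3,4,5,6,7,8,9,10,11,12,13,14,15}
step 4: eval (v2 < (2 + (lane // 2))) {0,1,2,3,4,5,6,7,8,9,10,11,12,13,14,15}
step 5: v1 <- (11 * (9 - v2))        {0,1,2,3,4,5,6,7,8,9,10,11,12,13,14,15}
step 6: v2 <- (v2 + 1)               {0,1,2,3,4,5,6,7,8,9,10,11,12,13,14,15}
step 7: eval (v2 < (2 + (lane // 2))) {0,1,2,3,4,5,6,7,8,9,10,11,12,13,14,15}
step 8: v1 <- (11 * (9 - v2))        {0,1,2,3,4,5,6,7,8,9,10,11,12,13,14,15}
step 9: v2 <- (v2 + 1)               {0,1,2,3,4,5,6,7,8,9,10,11,12,13,14,15}
step 10: eval (v2 < (2 + (lane // 2))) {0,1,2,3,4,5,6,7,8,9,10,11,12,13,14,15}
step 11: v1 <- (11 * (9 - v2))        {2,3,4,5,6,7,8,9,10,11,12,13,14,15}
step 12: v2 <- (v2 + 1)               {2,3,4,5,6,7,8,9,10,11,12,13,14,15}
step 13: eval (v2 < (2 + (lane // 2))) {2,3,4,5,6,7,8,9,10,11,12,13,14,15}
step 14: v1 <- (11 * (9 - v2))        {4,5,6,7,8,9,10,11,12,13,14,15}
step 15: v2 <- (v2 + 1)               {4,5,6,7,8,9,10,11,12,13,14,15}
step 16: eval (v2 < (2 + (lane // 2))) {4,5,6,7,8,9,10,11,12,13,14,15}
step 17: v1 <- (11 * (9 - v2))        {6,7,8,9,10,11,12,13,14,15}
step 18: v2 <- (v2 + 1)               {6,7,8,9,10,11,12,13,14,15}
step 19: eval (v2 < (2 + (lane // 2))) {6,7,8,9,10,11,12,13,14,15}
step 20: v1 <- (11 * (9 - v2))        {8,9,10,11,12,13,14,15}
step 21: v2 <- (v2 + 1)               {8,9,10,11,12,13,14,15}
step 22: eval (v2 < (2 + (lane // 2))) {8,9,10,11,12,13,14,15}
step 23: v1 <- (11 * (9 - v2))        {10,11,12,13,14,15}
step 24: v2 <- (v2 + 1)               {10,11,12,13,14,15}
step 25: eval (v2 < (2 + (lane // 2))) {10,11,12,13,14,15}
step 26: v1 <- (11 * (9 - v2))        {12,13,14,15}
step 27: v2 <- (v2 + 1)               {12,13,14,15}
step 28: eval (v2 < (2 + (lane // 2))) {12,13,14,15}
step 29: v1 <- (11 * (9 - v2))        {14,15}
step 30: v2 <- (v2 + 1)               {14,15}
step 31: eval (v2 < (2 + (lane // 2))) {14,15}
step 32: v2 <- ((v2 % -2) + (-5 + 11)) {0,1,2,3,4,5,6,7,8,9,10,11,12,13,14,15}
step 33: eval ((v2 % -3) <= 9)        {0,1,2,3,4,5,6,7,8,9,10,11,12,13,14,15}
step 34: v2 <- (max(5, v1) // 3)      {0,1,2,3,4,5,6,7,8,9,10,11,12,13,14,15}
step 35: v2 <- (max(0, lane) + (v1 + v2)) {0,1,2,3,4,5,6,7,8,9,10,11,12,13,14,15}
step 36: v2 <- ((v2 * v1) - min(v2, 11)) {0,1,2,3,4,5,6,7,8,9,10,11,12,13,14,15}
step 37: v2 <- ((-7 // 3) % -3)       {0,1,2,3,4,5,6,7,8,9,10,11,12,13,14,15}
step 38: v2 <- ((lane // -2) % 5)     {0,1,2,3,4,5,6,7,8,9,10,11,12,13,14,15}

Answer: 39 steps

v1: 88,88,77,77,66,66,55,55,44,44,33,33,22,22,11,11
v2: 0,4,4,3,3,2,2,1,1,0,0,4,4,3,3,2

steps = 39; useful = 456; efficiency = 456/624 = 19/26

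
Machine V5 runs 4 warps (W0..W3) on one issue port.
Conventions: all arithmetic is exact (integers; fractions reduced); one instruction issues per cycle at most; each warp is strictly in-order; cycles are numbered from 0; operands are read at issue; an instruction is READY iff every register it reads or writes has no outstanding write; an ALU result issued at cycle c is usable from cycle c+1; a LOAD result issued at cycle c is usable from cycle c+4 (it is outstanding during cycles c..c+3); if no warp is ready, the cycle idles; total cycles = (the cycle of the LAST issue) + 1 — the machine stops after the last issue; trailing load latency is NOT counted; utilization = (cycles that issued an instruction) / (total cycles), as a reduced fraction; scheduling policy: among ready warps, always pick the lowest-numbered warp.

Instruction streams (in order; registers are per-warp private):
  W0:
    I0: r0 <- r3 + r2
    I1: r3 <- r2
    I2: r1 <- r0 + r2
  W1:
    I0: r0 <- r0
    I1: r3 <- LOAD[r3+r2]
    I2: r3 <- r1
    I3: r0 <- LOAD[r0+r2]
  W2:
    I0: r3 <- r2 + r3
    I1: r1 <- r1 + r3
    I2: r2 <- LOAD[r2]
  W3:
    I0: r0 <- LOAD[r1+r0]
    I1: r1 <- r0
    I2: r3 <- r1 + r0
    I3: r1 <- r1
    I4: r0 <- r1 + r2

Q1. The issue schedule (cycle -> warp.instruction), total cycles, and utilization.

cycle 0: W0.I0
cycle 1: W0.I1
cycle 2: W0.I2
cycle 3: W1.I0
cycle 4: W1.I1
cycle 5: W2.I0
cycle 6: W2.I1
cycle 7: W2.I2
cycle 8: W1.I2
cycle 9: W1.I3
cycle 10: W3.I0
cycle 11: idle
cycle 12: idle
cycle 13: idle
cycle 14: W3.I1
cycle 15: W3.I2
cycle 16: W3.I3
cycle 17: W3.I4

Answer: 18 cycles, utilization 5/6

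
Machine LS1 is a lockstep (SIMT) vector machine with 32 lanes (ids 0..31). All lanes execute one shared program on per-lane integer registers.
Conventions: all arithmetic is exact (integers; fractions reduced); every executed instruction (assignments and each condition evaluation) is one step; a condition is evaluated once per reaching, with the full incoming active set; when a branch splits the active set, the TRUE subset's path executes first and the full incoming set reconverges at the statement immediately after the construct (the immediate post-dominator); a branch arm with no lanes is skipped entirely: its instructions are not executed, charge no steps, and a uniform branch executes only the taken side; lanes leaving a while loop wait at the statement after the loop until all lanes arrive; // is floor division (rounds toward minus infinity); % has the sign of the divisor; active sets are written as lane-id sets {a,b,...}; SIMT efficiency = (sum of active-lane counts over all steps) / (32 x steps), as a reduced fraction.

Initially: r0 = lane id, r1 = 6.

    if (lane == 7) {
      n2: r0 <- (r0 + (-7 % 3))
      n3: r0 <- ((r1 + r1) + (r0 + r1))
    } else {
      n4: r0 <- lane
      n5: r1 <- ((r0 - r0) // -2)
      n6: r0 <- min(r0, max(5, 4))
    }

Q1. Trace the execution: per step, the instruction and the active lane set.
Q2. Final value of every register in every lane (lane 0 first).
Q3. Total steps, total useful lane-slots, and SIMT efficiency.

step 0: eval (lane == 7)             {0,1,2,3,4,5,6,7,8,9,10,11,12,13,14,15,16,17,18,19,20,21,22,23,24,25,26,27,28,29,30,31}
step 1: r0 <- (r0 + (-7 % 3))        {7}
step 2: r0 <- ((r1 + r1) + (r0 + r1)) {7}
step 3: r0 <- lane                   {0,1,2,3,4,5,6,8,9,10,11,12,13,14,15,16,17,18,19,20,21,22,23,24,25,26,27,28,29,30,31}
step 4: r1 <- ((r0 - r0) // -2)      {0,1,2,3,4,5,6,8,9,10,11,12,13,14,15,16,17,18,19,20,21,22,23,24,25,26,27,28,29,30,31}
step 5: r0 <- min(r0, max(5, 4))     {0,1,2,3,4,5,6,8,9,10,11,12,13,14,15,16,17,18,19,20,21,22,23,24,25,26,27,28,29,30,31}

Answer: 6 steps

r0: 0,1,2,3,4,5,5,27,5,5,5,5,5,5,5,5,5,5,5,5,5,5,5,5,5,5,5,5,5,5,5,5
r1: 0,0,0,0,0,0,0,6,0,0,0,0,0,0,0,0,0,0,0,0,0,0,0,0,0,0,0,0,0,0,0,0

steps = 6; useful = 127; efficiency = 127/192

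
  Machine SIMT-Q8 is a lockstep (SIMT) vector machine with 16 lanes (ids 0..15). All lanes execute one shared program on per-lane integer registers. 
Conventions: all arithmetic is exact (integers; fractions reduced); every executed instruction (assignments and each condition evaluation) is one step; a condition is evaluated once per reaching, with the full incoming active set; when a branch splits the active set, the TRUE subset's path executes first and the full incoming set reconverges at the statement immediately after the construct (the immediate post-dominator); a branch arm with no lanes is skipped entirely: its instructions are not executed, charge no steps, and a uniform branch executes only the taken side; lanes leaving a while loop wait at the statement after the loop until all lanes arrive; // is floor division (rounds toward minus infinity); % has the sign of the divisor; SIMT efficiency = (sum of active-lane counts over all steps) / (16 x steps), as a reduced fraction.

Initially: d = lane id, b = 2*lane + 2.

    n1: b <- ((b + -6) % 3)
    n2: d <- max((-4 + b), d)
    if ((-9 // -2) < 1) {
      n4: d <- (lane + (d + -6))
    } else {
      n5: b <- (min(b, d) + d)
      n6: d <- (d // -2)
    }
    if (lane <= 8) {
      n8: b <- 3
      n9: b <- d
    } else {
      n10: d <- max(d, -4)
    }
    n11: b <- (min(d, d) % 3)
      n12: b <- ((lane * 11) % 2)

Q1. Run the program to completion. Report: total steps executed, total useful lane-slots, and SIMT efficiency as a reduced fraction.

Answer: 11 steps, 153 useful, 153/176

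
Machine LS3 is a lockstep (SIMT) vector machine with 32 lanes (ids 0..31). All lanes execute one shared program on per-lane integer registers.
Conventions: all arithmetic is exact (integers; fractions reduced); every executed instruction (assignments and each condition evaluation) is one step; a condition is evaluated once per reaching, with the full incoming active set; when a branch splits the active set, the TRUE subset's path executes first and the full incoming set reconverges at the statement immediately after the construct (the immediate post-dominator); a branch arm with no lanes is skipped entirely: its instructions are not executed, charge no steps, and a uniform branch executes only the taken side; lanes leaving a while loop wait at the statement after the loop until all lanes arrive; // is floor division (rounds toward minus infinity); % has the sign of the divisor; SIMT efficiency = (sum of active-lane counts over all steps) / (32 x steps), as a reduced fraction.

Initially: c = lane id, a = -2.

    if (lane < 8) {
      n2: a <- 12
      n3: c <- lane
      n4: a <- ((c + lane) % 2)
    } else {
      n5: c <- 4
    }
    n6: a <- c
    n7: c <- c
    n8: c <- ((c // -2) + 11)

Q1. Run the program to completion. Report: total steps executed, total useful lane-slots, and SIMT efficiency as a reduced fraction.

Answer: 8 steps, 176 useful, 11/16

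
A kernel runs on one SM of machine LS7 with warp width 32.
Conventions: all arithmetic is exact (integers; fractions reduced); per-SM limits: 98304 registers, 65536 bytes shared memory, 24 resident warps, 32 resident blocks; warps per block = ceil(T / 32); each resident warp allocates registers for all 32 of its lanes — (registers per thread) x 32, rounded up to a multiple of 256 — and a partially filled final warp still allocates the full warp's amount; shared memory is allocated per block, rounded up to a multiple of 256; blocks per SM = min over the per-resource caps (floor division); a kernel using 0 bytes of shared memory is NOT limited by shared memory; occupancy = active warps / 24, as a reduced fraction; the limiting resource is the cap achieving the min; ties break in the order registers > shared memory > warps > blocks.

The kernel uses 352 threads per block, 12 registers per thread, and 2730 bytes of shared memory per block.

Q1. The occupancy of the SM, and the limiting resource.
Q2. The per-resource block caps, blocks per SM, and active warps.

Answer: occupancy 11/12, limited by warps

registers: 17 blocks
shared memory: 23 blocks
warps: 2 blocks
blocks: 32 blocks

Answer: 2 blocks, 22 active warps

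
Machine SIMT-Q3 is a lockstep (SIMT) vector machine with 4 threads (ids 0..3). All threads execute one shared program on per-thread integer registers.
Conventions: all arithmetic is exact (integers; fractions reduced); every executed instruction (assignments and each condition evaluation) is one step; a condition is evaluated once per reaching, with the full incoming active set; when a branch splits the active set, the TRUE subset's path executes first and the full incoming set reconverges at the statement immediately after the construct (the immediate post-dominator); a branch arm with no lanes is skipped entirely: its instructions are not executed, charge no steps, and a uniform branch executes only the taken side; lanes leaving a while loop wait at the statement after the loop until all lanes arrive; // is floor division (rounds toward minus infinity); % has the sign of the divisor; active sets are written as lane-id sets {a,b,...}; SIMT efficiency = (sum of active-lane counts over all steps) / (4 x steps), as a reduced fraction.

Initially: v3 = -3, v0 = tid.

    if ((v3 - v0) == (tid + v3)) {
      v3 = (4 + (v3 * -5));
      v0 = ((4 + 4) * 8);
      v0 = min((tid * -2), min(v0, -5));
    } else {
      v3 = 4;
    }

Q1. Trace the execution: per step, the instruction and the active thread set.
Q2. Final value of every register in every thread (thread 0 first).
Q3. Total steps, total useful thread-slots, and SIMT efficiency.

step 0: eval ((v3 - v0) == (tid + v3)) {0,1,2,3}
step 1: v3 <- (4 + (v3 * -5))        {0}
step 2: v0 <- ((4 + 4) * 8)          {0}
step 3: v0 <- min((tid * -2), min(v0, -5)) {0}
step 4: v3 <- 4                      {1,2,3}

Answer: 5 steps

v3: 19,4,4,4
v0: -5,1,2,3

steps = 5; useful = 10; efficiency = 10/20 = 1/2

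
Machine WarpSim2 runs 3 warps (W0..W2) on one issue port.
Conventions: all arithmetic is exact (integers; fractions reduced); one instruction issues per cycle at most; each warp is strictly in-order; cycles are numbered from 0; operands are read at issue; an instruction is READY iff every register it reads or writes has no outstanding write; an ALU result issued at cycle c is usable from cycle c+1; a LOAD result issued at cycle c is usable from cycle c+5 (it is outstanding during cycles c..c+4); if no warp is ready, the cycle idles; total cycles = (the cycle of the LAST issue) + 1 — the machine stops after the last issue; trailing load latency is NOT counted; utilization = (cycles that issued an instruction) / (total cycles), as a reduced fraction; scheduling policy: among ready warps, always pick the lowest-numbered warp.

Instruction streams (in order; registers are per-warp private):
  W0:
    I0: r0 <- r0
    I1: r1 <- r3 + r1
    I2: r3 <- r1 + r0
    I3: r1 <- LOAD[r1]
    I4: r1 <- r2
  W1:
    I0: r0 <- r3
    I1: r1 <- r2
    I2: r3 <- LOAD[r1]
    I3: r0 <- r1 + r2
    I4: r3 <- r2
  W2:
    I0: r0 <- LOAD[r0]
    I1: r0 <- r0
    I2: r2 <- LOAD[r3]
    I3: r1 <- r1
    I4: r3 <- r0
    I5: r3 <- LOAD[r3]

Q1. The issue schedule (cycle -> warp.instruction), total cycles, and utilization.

cycle 0: W0.I0
cycle 1: W0.I1
cycle 2: W0.I2
cycle 3: W0.I3
cycle 4: W1.I0
cycle 5: W1.I1
cycle 6: W1.I2
cycle 7: W1.I3
cycle 8: W0.I4
cycle 9: W2.I0
cycle 10: idle
cycle 11: W1.I4
cycle 12: idle
cycle 13: idle
cycle 14: W2.I1
cycle 15: W2.I2
cycle 16: W2.I3
cycle 17: W2.I4
cycle 18: W2.I5

Answer: 19 cycles, utilization 16/19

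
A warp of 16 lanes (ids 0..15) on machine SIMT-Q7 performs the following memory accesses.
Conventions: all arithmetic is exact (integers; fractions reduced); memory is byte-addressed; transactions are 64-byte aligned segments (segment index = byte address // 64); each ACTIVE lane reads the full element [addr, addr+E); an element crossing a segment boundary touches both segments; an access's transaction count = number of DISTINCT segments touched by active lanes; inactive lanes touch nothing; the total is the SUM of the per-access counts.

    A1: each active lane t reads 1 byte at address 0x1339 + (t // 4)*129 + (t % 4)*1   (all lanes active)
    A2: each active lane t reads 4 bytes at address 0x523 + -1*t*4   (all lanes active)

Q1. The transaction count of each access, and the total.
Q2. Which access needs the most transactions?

A1: 4 transactions
A2: 2 transactions

Answer: 4,2; total 6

Answer: A1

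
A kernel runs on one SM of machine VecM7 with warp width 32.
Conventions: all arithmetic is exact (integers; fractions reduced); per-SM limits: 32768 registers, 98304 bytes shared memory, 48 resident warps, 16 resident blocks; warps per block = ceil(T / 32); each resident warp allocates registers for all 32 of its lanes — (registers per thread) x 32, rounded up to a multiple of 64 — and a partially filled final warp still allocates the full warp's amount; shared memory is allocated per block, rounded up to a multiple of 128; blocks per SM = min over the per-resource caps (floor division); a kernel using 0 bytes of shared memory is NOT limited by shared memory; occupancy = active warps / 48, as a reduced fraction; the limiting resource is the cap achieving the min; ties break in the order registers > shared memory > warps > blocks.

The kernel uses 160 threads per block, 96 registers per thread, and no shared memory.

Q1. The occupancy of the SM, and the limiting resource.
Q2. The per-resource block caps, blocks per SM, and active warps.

Answer: occupancy 5/24, limited by registers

registers: 2 blocks
shared memory: no limit (kernel uses none)
warps: 9 blocks
blocks: 16 blocks

Answer: 2 blocks, 10 active warps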